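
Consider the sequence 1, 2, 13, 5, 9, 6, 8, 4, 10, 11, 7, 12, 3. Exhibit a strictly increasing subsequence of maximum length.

Patience tails give the LIS length; then backtrack through the dp parents:
1 → extends → [1]
2 → extends → [1, 2]
13 → extends → [1, 2, 13]
5 → replaces 13 → [1, 2, 5]
9 → extends → [1, 2, 5, 9]
6 → replaces 9 → [1, 2, 5, 6]
8 → extends → [1, 2, 5, 6, 8]
4 → replaces 5 → [1, 2, 4, 6, 8]
10 → extends → [1, 2, 4, 6, 8, 10]
11 → extends → [1, 2, 4, 6, 8, 10, 11]
7 → replaces 8 → [1, 2, 4, 6, 7, 10, 11]
12 → extends → [1, 2, 4, 6, 7, 10, 11, 12]
3 → replaces 4 → [1, 2, 3, 6, 7, 10, 11, 12]
Length 8; one witness is 1, 2, 5, 6, 8, 10, 11, 12.

1, 2, 5, 6, 8, 10, 11, 12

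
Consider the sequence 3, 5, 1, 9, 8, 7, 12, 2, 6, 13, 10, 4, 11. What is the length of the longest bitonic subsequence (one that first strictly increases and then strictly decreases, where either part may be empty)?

inc[i] = longest strictly increasing subsequence ending at i; dec[i] = longest strictly decreasing subsequence starting at i:
i:      1  2  3  4  5  6  7  8  9 10 11 12 13
a[i]:   3  5  1  9  8  7 12  2  6 13 10  4 11
inc:    1  2  1  3  3  3  4  2  3  5  4  3  5
dec:    2  2  1  5  4  3  3  1  2  3  2  1  1
Best peak at i=4 (value 9): inc=3, dec=5, length 3+5−1 = 7.

7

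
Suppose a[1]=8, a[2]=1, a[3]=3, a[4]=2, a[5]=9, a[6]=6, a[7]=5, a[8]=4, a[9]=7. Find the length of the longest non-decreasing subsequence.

4

Let dp[i] be the length of the longest such subsequence ending at index i:
i:     1 2 3 4 5 6 7 8 9
a[i]:  8 1 3 2 9 6 5 4 7
dp:    1 1 2 2 3 3 3 3 4
Maximum dp value is 4.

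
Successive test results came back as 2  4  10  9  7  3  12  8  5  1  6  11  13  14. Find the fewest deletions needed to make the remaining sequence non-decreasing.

Fewest deletions = n − (longest non-decreasing subsequence).
Patience tails:
2 → extends → [2]
4 → extends → [2, 4]
10 → extends → [2, 4, 10]
9 → replaces 10 → [2, 4, 9]
7 → replaces 9 → [2, 4, 7]
3 → replaces 4 → [2, 3, 7]
12 → extends → [2, 3, 7, 12]
8 → replaces 12 → [2, 3, 7, 8]
5 → replaces 7 → [2, 3, 5, 8]
1 → replaces 2 → [1, 3, 5, 8]
6 → replaces 8 → [1, 3, 5, 6]
11 → extends → [1, 3, 5, 6, 11]
13 → extends → [1, 3, 5, 6, 11, 13]
14 → extends → [1, 3, 5, 6, 11, 13, 14]
Longest non-decreasing subsequence has length 7, so deletions = 14 − 7 = 7.

7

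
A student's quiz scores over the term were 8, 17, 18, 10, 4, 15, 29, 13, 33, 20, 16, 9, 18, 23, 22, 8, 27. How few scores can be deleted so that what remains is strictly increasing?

10

Fewest deletions = n − (longest strictly increasing subsequence).
i:      1  2  3  4  5  6  7  8  9 10 11 12 13 14 15 16 17
a[i]:   8 17 18 10  4 15 29 13 33 20 16  9 18 23 22  8 27
dp:     1  2  3  2  1  3  4  3  5  4  4  2  5  6  6  2  7
max dp = 7, so deletions = 17 − 7 = 10.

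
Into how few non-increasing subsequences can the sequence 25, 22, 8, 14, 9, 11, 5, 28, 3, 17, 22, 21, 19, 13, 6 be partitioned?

The minimum number of non-increasing subsequences covering a sequence equals the length of its longest strictly increasing subsequence.
LIS length is 5 (e.g. 8, 9, 11, 17, 22), so 5 piles are needed.

5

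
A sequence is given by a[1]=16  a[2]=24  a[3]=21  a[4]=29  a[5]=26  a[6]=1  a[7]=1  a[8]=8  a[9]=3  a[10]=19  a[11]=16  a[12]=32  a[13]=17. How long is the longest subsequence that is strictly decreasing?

4

Negate each value so 'decreasing' becomes 'increasing', then run patience tails on the negated sequence:
-16 → extends → [-16]
-24 → replaces -16 → [-24]
-21 → extends → [-24, -21]
-29 → replaces -24 → [-29, -21]
-26 → replaces -21 → [-29, -26]
-1 → extends → [-29, -26, -1]
-1 → already a tail → [-29, -26, -1]
-8 → replaces -1 → [-29, -26, -8]
-3 → extends → [-29, -26, -8, -3]
-19 → replaces -8 → [-29, -26, -19, -3]
-16 → replaces -3 → [-29, -26, -19, -16]
-32 → replaces -29 → [-32, -26, -19, -16]
-17 → replaces -16 → [-32, -26, -19, -17]
Four tails, so the longest strictly decreasing subsequence of the original has length 4.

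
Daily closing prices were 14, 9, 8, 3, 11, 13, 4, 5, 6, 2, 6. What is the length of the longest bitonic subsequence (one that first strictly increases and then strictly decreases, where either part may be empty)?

5

inc[i] = longest strictly increasing subsequence ending at i; dec[i] = longest strictly decreasing subsequence starting at i:
i:      1  2  3  4  5  6  7  8  9 10 11
a[i]:  14  9  8  3 11 13  4  5  6  2  6
inc:    1  1  1  1  2  3  2  3  4  1  4
dec:    5  4  3  2  3  3  2  2  2  1  1
Best peak at i=1 (value 14): inc=1, dec=5, length 1+5−1 = 5.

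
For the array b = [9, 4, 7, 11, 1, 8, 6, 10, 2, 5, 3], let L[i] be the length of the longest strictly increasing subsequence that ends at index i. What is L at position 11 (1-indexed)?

3

dp[i] = 1 + max{dp[j] : j<i, b[j]<b[i]} (or 1 if no such j):
i:      1  2  3  4  5  6  7  8  9 10 11
b[i]:   9  4  7 11  1  8  6 10  2  5  3
dp:     1  1  2  3  1  3  2  4  2  3  3
At index 11 the value is 3.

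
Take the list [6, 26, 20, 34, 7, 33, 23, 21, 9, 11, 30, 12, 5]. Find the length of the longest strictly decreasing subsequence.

Let dp[i] be the longest strictly decreasing subsequence ending at i:
i:      1  2  3  4  5  6  7  8  9 10 11 12 13
a[i]:   6 26 20 34  7 33 23 21  9 11 30 12  5
dp:     1  1  2  1  3  2  3  4  5  5  3  5  6
Maximum is 6.

6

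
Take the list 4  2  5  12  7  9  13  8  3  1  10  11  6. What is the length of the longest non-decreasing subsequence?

6

Track the smallest tail for each achievable length (allowing ties):
4 → extends → [4]
2 → replaces 4 → [2]
5 → extends → [2, 5]
12 → extends → [2, 5, 12]
7 → replaces 12 → [2, 5, 7]
9 → extends → [2, 5, 7, 9]
13 → extends → [2, 5, 7, 9, 13]
8 → replaces 9 → [2, 5, 7, 8, 13]
3 → replaces 5 → [2, 3, 7, 8, 13]
1 → replaces 2 → [1, 3, 7, 8, 13]
10 → replaces 13 → [1, 3, 7, 8, 10]
11 → extends → [1, 3, 7, 8, 10, 11]
6 → replaces 7 → [1, 3, 6, 8, 10, 11]
Six tails, so the longest non-decreasing subsequence has length 6 (e.g. 4, 5, 7, 9, 10, 11).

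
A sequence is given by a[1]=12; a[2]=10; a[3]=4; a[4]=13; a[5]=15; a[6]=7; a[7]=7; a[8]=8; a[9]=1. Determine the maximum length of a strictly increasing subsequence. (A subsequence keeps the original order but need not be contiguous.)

Track the smallest tail for each achievable length (strict):
12 → extends → [12]
10 → replaces 12 → [10]
4 → replaces 10 → [4]
13 → extends → [4, 13]
15 → extends → [4, 13, 15]
7 → replaces 13 → [4, 7, 15]
7 → already a tail → [4, 7, 15]
8 → replaces 15 → [4, 7, 8]
1 → replaces 4 → [1, 7, 8]
Three tails, so the longest strictly increasing subsequence has length 3 (e.g. 12, 13, 15).

3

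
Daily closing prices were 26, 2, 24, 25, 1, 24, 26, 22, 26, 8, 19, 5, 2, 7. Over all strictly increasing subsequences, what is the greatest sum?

Let S[i] be the best sum of a strictly increasing subsequence ending at i:
i:      1  2  3  4  5  6  7  8  9 10 11 12 13 14
a[i]:  26  2 24 25  1 24 26 22 26  8 19  5  2  7
S:     26  2 26 51  1 26 77 24 77 10 29  7  3 14
Maximum is 77 (e.g. 2 + 24 + 25 + 26).

77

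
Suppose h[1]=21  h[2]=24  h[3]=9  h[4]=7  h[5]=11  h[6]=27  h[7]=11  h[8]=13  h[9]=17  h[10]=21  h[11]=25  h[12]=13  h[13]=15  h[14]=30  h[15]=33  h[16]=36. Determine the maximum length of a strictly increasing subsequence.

Let dp[i] be the length of the longest such subsequence ending at index i:
i:      1  2  3  4  5  6  7  8  9 10 11 12 13 14 15 16
h[i]:  21 24  9  7 11 27 11 13 17 21 25 13 15 30 33 36
dp:     1  2  1  1  2  3  2  3  4  5  6  3  4  7  8  9
Maximum dp value is 9.

9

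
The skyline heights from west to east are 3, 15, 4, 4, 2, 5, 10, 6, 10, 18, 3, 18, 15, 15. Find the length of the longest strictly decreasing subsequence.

4

Negate each value so 'decreasing' becomes 'increasing', then run patience tails on the negated sequence:
-3 → extends → [-3]
-15 → replaces -3 → [-15]
-4 → extends → [-15, -4]
-4 → already a tail → [-15, -4]
-2 → extends → [-15, -4, -2]
-5 → replaces -4 → [-15, -5, -2]
-10 → replaces -5 → [-15, -10, -2]
-6 → replaces -2 → [-15, -10, -6]
-10 → already a tail → [-15, -10, -6]
-18 → replaces -15 → [-18, -10, -6]
-3 → extends → [-18, -10, -6, -3]
-18 → already a tail → [-18, -10, -6, -3]
-15 → replaces -10 → [-18, -15, -6, -3]
-15 → already a tail → [-18, -15, -6, -3]
Four tails, so the longest strictly decreasing subsequence of the original has length 4.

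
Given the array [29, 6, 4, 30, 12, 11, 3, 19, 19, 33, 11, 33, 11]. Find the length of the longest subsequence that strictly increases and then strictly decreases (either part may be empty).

inc[i] = longest strictly increasing subsequence ending at i; dec[i] = longest strictly decreasing subsequence starting at i:
i:      1  2  3  4  5  6  7  8  9 10 11 12 13
a[i]:  29  6  4 30 12 11  3 19 19 33 11 33 11
inc:    1  1  1  2  2  2  1  3  3  4  2  4  2
dec:    4  3  2  4  3  2  1  2  2  2  1  2  1
Best peak at i=4 (value 30): inc=2, dec=4, length 2+4−1 = 5.

5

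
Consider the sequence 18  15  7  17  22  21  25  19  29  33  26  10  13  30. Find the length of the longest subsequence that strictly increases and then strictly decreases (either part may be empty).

inc[i] = longest strictly increasing subsequence ending at i; dec[i] = longest strictly decreasing subsequence starting at i:
i:      1  2  3  4  5  6  7  8  9 10 11 12 13 14
a[i]:  18 15  7 17 22 21 25 19 29 33 26 10 13 30
inc:    1  1  1  2  3  3  4  3  5  6  5  2  3  6
dec:    3  2  1  2  4  3  3  2  3  3  2  1  1  1
Best peak at i=10 (value 33): inc=6, dec=3, length 6+3−1 = 8.

8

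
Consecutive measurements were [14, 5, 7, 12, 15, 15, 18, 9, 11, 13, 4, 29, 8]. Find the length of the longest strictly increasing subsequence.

6

Track the smallest tail for each achievable length (strict):
14 → extends → [14]
5 → replaces 14 → [5]
7 → extends → [5, 7]
12 → extends → [5, 7, 12]
15 → extends → [5, 7, 12, 15]
15 → already a tail → [5, 7, 12, 15]
18 → extends → [5, 7, 12, 15, 18]
9 → replaces 12 → [5, 7, 9, 15, 18]
11 → replaces 15 → [5, 7, 9, 11, 18]
13 → replaces 18 → [5, 7, 9, 11, 13]
4 → replaces 5 → [4, 7, 9, 11, 13]
29 → extends → [4, 7, 9, 11, 13, 29]
8 → replaces 9 → [4, 7, 8, 11, 13, 29]
Six tails, so the longest strictly increasing subsequence has length 6 (e.g. 5, 7, 12, 15, 18, 29).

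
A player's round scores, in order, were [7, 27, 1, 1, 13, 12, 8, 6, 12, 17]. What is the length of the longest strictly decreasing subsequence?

Negate each value so 'decreasing' becomes 'increasing', then run patience tails on the negated sequence:
-7 → extends → [-7]
-27 → replaces -7 → [-27]
-1 → extends → [-27, -1]
-1 → already a tail → [-27, -1]
-13 → replaces -1 → [-27, -13]
-12 → extends → [-27, -13, -12]
-8 → extends → [-27, -13, -12, -8]
-6 → extends → [-27, -13, -12, -8, -6]
-12 → already a tail → [-27, -13, -12, -8, -6]
-17 → replaces -13 → [-27, -17, -12, -8, -6]
Five tails, so the longest strictly decreasing subsequence of the original has length 5.

5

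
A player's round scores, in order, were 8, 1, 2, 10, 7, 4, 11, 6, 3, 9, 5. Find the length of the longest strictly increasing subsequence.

Let dp[i] be the length of the longest such subsequence ending at index i:
i:      1  2  3  4  5  6  7  8  9 10 11
a[i]:   8  1  2 10  7  4 11  6  3  9  5
dp:     1  1  2  3  3  3  4  4  3  5  4
Maximum dp value is 5.

5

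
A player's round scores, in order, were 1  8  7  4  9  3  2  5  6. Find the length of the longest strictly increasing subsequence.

4

Let dp[i] be the length of the longest such subsequence ending at index i:
i:     1 2 3 4 5 6 7 8 9
a[i]:  1 8 7 4 9 3 2 5 6
dp:    1 2 2 2 3 2 2 3 4
Maximum dp value is 4.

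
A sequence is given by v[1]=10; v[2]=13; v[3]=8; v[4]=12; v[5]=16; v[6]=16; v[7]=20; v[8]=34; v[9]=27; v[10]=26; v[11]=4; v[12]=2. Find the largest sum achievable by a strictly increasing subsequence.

Let S[i] be the best sum of a strictly increasing subsequence ending at i:
i:      1  2  3  4  5  6  7  8  9 10 11 12
v[i]:  10 13  8 12 16 16 20 34 27 26  4  2
S:     10 23  8 22 39 39 59 93 86 85  4  2
Maximum is 93 (e.g. 10 + 13 + 16 + 20 + 34).

93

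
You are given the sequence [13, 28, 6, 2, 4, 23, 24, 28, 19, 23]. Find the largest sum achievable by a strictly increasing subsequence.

88

Let S[i] be the best sum of a strictly increasing subsequence ending at i:
i:      1  2  3  4  5  6  7  8  9 10
a[i]:  13 28  6  2  4 23 24 28 19 23
S:     13 41  6  2  6 36 60 88 32 55
Maximum is 88 (e.g. 13 + 23 + 24 + 28).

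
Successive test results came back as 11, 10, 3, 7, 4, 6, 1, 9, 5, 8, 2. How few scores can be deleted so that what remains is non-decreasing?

7

Fewest deletions = n − (longest non-decreasing subsequence).
Patience tails:
11 → extends → [11]
10 → replaces 11 → [10]
3 → replaces 10 → [3]
7 → extends → [3, 7]
4 → replaces 7 → [3, 4]
6 → extends → [3, 4, 6]
1 → replaces 3 → [1, 4, 6]
9 → extends → [1, 4, 6, 9]
5 → replaces 6 → [1, 4, 5, 9]
8 → replaces 9 → [1, 4, 5, 8]
2 → replaces 4 → [1, 2, 5, 8]
Longest non-decreasing subsequence has length 4, so deletions = 11 − 4 = 7.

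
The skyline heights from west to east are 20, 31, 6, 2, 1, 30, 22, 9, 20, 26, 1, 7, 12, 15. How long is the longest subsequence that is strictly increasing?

4

Track the smallest tail for each achievable length (strict):
20 → extends → [20]
31 → extends → [20, 31]
6 → replaces 20 → [6, 31]
2 → replaces 6 → [2, 31]
1 → replaces 2 → [1, 31]
30 → replaces 31 → [1, 30]
22 → replaces 30 → [1, 22]
9 → replaces 22 → [1, 9]
20 → extends → [1, 9, 20]
26 → extends → [1, 9, 20, 26]
1 → already a tail → [1, 9, 20, 26]
7 → replaces 9 → [1, 7, 20, 26]
12 → replaces 20 → [1, 7, 12, 26]
15 → replaces 26 → [1, 7, 12, 15]
Four tails, so the longest strictly increasing subsequence has length 4 (e.g. 6, 9, 20, 26).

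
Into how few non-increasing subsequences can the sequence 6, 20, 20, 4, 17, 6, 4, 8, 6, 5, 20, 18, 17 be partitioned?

4

Place each on the leftmost legal pile:
6 → new pile 1 (tops now [6])
20 → new pile 2 (tops now [6, 20])
20 → pile 2 (tops now [6, 20])
4 → pile 1 (tops now [4, 20])
17 → pile 2 (tops now [4, 17])
6 → pile 2 (tops now [4, 6])
4 → pile 1 (tops now [4, 6])
8 → new pile 3 (tops now [4, 6, 8])
6 → pile 2 (tops now [4, 6, 8])
5 → pile 2 (tops now [4, 5, 8])
20 → new pile 4 (tops now [4, 5, 8, 20])
18 → pile 4 (tops now [4, 5, 8, 18])
17 → pile 4 (tops now [4, 5, 8, 17])
Four piles.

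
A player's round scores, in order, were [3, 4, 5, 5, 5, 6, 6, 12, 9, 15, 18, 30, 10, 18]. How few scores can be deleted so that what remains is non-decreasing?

3

Fewest deletions = n − (longest non-decreasing subsequence).
Patience tails:
3 → extends → [3]
4 → extends → [3, 4]
5 → extends → [3, 4, 5]
5 → extends → [3, 4, 5, 5]
5 → extends → [3, 4, 5, 5, 5]
6 → extends → [3, 4, 5, 5, 5, 6]
6 → extends → [3, 4, 5, 5, 5, 6, 6]
12 → extends → [3, 4, 5, 5, 5, 6, 6, 12]
9 → replaces 12 → [3, 4, 5, 5, 5, 6, 6, 9]
15 → extends → [3, 4, 5, 5, 5, 6, 6, 9, 15]
18 → extends → [3, 4, 5, 5, 5, 6, 6, 9, 15, 18]
30 → extends → [3, 4, 5, 5, 5, 6, 6, 9, 15, 18, 30]
10 → replaces 15 → [3, 4, 5, 5, 5, 6, 6, 9, 10, 18, 30]
18 → replaces 30 → [3, 4, 5, 5, 5, 6, 6, 9, 10, 18, 18]
Longest non-decreasing subsequence has length 11, so deletions = 14 − 11 = 3.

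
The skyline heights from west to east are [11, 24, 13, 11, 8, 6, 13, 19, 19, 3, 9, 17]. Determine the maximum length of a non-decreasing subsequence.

5

Track the smallest tail for each achievable length (allowing ties):
11 → extends → [11]
24 → extends → [11, 24]
13 → replaces 24 → [11, 13]
11 → replaces 13 → [11, 11]
8 → replaces 11 → [8, 11]
6 → replaces 8 → [6, 11]
13 → extends → [6, 11, 13]
19 → extends → [6, 11, 13, 19]
19 → extends → [6, 11, 13, 19, 19]
3 → replaces 6 → [3, 11, 13, 19, 19]
9 → replaces 11 → [3, 9, 13, 19, 19]
17 → replaces 19 → [3, 9, 13, 17, 19]
Five tails, so the longest non-decreasing subsequence has length 5 (e.g. 11, 13, 13, 19, 19).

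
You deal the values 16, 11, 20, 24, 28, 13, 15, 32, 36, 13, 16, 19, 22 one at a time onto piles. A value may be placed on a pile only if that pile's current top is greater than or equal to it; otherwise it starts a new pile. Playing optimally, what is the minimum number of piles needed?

Place each on the leftmost legal pile:
16 → new pile 1 (tops now [16])
11 → pile 1 (tops now [11])
20 → new pile 2 (tops now [11, 20])
24 → new pile 3 (tops now [11, 20, 24])
28 → new pile 4 (tops now [11, 20, 24, 28])
13 → pile 2 (tops now [11, 13, 24, 28])
15 → pile 3 (tops now [11, 13, 15, 28])
32 → new pile 5 (tops now [11, 13, 15, 28, 32])
36 → new pile 6 (tops now [11, 13, 15, 28, 32, 36])
13 → pile 2 (tops now [11, 13, 15, 28, 32, 36])
16 → pile 4 (tops now [11, 13, 15, 16, 32, 36])
19 → pile 5 (tops now [11, 13, 15, 16, 19, 36])
22 → pile 6 (tops now [11, 13, 15, 16, 19, 22])
Six piles.

6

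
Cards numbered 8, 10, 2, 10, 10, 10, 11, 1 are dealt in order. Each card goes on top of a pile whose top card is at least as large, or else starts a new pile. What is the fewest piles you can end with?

3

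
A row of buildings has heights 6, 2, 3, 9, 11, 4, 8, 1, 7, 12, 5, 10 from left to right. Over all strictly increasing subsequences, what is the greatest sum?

38

Let S[i] be the best sum of a strictly increasing subsequence ending at i:
i:      1  2  3  4  5  6  7  8  9 10 11 12
a[i]:   6  2  3  9 11  4  8  1  7 12  5 10
S:      6  2  5 15 26  9 17  1 16 38 14 27
Maximum is 38 (e.g. 6 + 9 + 11 + 12).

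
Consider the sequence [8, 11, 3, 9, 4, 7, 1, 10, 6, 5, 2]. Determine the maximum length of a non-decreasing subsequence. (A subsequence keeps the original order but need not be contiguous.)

4

Track the smallest tail for each achievable length (allowing ties):
8 → extends → [8]
11 → extends → [8, 11]
3 → replaces 8 → [3, 11]
9 → replaces 11 → [3, 9]
4 → replaces 9 → [3, 4]
7 → extends → [3, 4, 7]
1 → replaces 3 → [1, 4, 7]
10 → extends → [1, 4, 7, 10]
6 → replaces 7 → [1, 4, 6, 10]
5 → replaces 6 → [1, 4, 5, 10]
2 → replaces 4 → [1, 2, 5, 10]
Four tails, so the longest non-decreasing subsequence has length 4 (e.g. 3, 4, 7, 10).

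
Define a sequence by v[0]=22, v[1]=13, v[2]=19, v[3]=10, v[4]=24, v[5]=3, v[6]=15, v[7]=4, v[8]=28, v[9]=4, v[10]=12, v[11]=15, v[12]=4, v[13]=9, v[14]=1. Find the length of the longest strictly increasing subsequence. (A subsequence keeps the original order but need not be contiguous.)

Track the smallest tail for each achievable length (strict):
22 → extends → [22]
13 → replaces 22 → [13]
19 → extends → [13, 19]
10 → replaces 13 → [10, 19]
24 → extends → [10, 19, 24]
3 → replaces 10 → [3, 19, 24]
15 → replaces 19 → [3, 15, 24]
4 → replaces 15 → [3, 4, 24]
28 → extends → [3, 4, 24, 28]
4 → already a tail → [3, 4, 24, 28]
12 → replaces 24 → [3, 4, 12, 28]
15 → replaces 28 → [3, 4, 12, 15]
4 → already a tail → [3, 4, 12, 15]
9 → replaces 12 → [3, 4, 9, 15]
1 → replaces 3 → [1, 4, 9, 15]
Four tails, so the longest strictly increasing subsequence has length 4 (e.g. 13, 19, 24, 28).

4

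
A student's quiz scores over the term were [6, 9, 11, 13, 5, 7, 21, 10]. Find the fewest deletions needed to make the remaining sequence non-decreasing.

Fewest deletions = n − (longest non-decreasing subsequence).
i:      1  2  3  4  5  6  7  8
a[i]:   6  9 11 13  5  7 21 10
dp:     1  2  3  4  1  2  5  3
max dp = 5, so deletions = 8 − 5 = 3.

3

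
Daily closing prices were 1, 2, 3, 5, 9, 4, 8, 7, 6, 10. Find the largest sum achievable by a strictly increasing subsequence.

Let S[i] be the best sum of a strictly increasing subsequence ending at i:
i:      1  2  3  4  5  6  7  8  9 10
a[i]:   1  2  3  5  9  4  8  7  6 10
S:      1  3  6 11 20 10 19 18 17 30
Maximum is 30 (e.g. 1 + 2 + 3 + 5 + 9 + 10).

30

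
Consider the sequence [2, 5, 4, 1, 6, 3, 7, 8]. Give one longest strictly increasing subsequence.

Patience tails give the LIS length; then backtrack through the dp parents:
2 → extends → [2]
5 → extends → [2, 5]
4 → replaces 5 → [2, 4]
1 → replaces 2 → [1, 4]
6 → extends → [1, 4, 6]
3 → replaces 4 → [1, 3, 6]
7 → extends → [1, 3, 6, 7]
8 → extends → [1, 3, 6, 7, 8]
Length 5; one witness is 2, 5, 6, 7, 8.

2, 5, 6, 7, 8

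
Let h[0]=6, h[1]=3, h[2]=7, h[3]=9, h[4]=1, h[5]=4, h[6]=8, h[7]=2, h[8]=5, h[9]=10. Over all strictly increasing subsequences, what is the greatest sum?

32

Let S[i] be the best sum of a strictly increasing subsequence ending at i:
i:      0  1  2  3  4  5  6  7  8  9
h[i]:   6  3  7  9  1  4  8  2  5 10
S:      6  3 13 22  1  7 21  3 12 32
Maximum is 32 (e.g. 6 + 7 + 9 + 10).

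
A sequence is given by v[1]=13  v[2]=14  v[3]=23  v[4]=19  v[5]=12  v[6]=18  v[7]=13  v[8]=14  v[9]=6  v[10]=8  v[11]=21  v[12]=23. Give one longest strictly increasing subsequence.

13, 14, 19, 21, 23

Patience tails give the LIS length; then backtrack through the dp parents:
13 → extends → [13]
14 → extends → [13, 14]
23 → extends → [13, 14, 23]
19 → replaces 23 → [13, 14, 19]
12 → replaces 13 → [12, 14, 19]
18 → replaces 19 → [12, 14, 18]
13 → replaces 14 → [12, 13, 18]
14 → replaces 18 → [12, 13, 14]
6 → replaces 12 → [6, 13, 14]
8 → replaces 13 → [6, 8, 14]
21 → extends → [6, 8, 14, 21]
23 → extends → [6, 8, 14, 21, 23]
Length 5; one witness is 13, 14, 19, 21, 23.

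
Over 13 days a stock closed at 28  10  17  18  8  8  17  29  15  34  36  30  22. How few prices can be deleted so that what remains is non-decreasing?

Fewest deletions = n − (longest non-decreasing subsequence).
Patience tails:
28 → extends → [28]
10 → replaces 28 → [10]
17 → extends → [10, 17]
18 → extends → [10, 17, 18]
8 → replaces 10 → [8, 17, 18]
8 → replaces 17 → [8, 8, 18]
17 → replaces 18 → [8, 8, 17]
29 → extends → [8, 8, 17, 29]
15 → replaces 17 → [8, 8, 15, 29]
34 → extends → [8, 8, 15, 29, 34]
36 → extends → [8, 8, 15, 29, 34, 36]
30 → replaces 34 → [8, 8, 15, 29, 30, 36]
22 → replaces 29 → [8, 8, 15, 22, 30, 36]
Longest non-decreasing subsequence has length 6, so deletions = 13 − 6 = 7.

7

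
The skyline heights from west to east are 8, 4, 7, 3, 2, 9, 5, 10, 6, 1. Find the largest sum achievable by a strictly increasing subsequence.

Let S[i] be the best sum of a strictly increasing subsequence ending at i:
i:      1  2  3  4  5  6  7  8  9 10
a[i]:   8  4  7  3  2  9  5 10  6  1
S:      8  4 11  3  2 20  9 30 15  1
Maximum is 30 (e.g. 4 + 7 + 9 + 10).

30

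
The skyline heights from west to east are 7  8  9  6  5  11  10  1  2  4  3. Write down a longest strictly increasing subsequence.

Patience tails give the LIS length; then backtrack through the dp parents:
7 → extends → [7]
8 → extends → [7, 8]
9 → extends → [7, 8, 9]
6 → replaces 7 → [6, 8, 9]
5 → replaces 6 → [5, 8, 9]
11 → extends → [5, 8, 9, 11]
10 → replaces 11 → [5, 8, 9, 10]
1 → replaces 5 → [1, 8, 9, 10]
2 → replaces 8 → [1, 2, 9, 10]
4 → replaces 9 → [1, 2, 4, 10]
3 → replaces 4 → [1, 2, 3, 10]
Length 4; one witness is 7, 8, 9, 11.

7, 8, 9, 11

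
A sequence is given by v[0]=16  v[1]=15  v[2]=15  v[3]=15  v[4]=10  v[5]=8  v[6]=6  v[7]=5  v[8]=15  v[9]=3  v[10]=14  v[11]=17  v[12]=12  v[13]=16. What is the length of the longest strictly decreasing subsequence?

7

Negate each value so 'decreasing' becomes 'increasing', then run patience tails on the negated sequence:
-16 → extends → [-16]
-15 → extends → [-16, -15]
-15 → already a tail → [-16, -15]
-15 → already a tail → [-16, -15]
-10 → extends → [-16, -15, -10]
-8 → extends → [-16, -15, -10, -8]
-6 → extends → [-16, -15, -10, -8, -6]
-5 → extends → [-16, -15, -10, -8, -6, -5]
-15 → already a tail → [-16, -15, -10, -8, -6, -5]
-3 → extends → [-16, -15, -10, -8, -6, -5, -3]
-14 → replaces -10 → [-16, -15, -14, -8, -6, -5, -3]
-17 → replaces -16 → [-17, -15, -14, -8, -6, -5, -3]
-12 → replaces -8 → [-17, -15, -14, -12, -6, -5, -3]
-16 → replaces -15 → [-17, -16, -14, -12, -6, -5, -3]
Seven tails, so the longest strictly decreasing subsequence of the original has length 7.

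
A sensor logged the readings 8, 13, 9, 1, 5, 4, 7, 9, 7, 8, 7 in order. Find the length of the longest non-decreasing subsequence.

5

Track the smallest tail for each achievable length (allowing ties):
8 → extends → [8]
13 → extends → [8, 13]
9 → replaces 13 → [8, 9]
1 → replaces 8 → [1, 9]
5 → replaces 9 → [1, 5]
4 → replaces 5 → [1, 4]
7 → extends → [1, 4, 7]
9 → extends → [1, 4, 7, 9]
7 → replaces 9 → [1, 4, 7, 7]
8 → extends → [1, 4, 7, 7, 8]
7 → replaces 8 → [1, 4, 7, 7, 7]
Five tails, so the longest non-decreasing subsequence has length 5 (e.g. 1, 5, 7, 7, 8).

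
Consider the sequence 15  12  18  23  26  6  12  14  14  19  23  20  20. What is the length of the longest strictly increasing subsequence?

5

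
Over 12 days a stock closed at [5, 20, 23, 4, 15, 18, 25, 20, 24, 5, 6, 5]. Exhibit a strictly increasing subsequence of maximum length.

Patience tails give the LIS length; then backtrack through the dp parents:
5 → extends → [5]
20 → extends → [5, 20]
23 → extends → [5, 20, 23]
4 → replaces 5 → [4, 20, 23]
15 → replaces 20 → [4, 15, 23]
18 → replaces 23 → [4, 15, 18]
25 → extends → [4, 15, 18, 25]
20 → replaces 25 → [4, 15, 18, 20]
24 → extends → [4, 15, 18, 20, 24]
5 → replaces 15 → [4, 5, 18, 20, 24]
6 → replaces 18 → [4, 5, 6, 20, 24]
5 → already a tail → [4, 5, 6, 20, 24]
Length 5; one witness is 5, 15, 18, 20, 24.

5, 15, 18, 20, 24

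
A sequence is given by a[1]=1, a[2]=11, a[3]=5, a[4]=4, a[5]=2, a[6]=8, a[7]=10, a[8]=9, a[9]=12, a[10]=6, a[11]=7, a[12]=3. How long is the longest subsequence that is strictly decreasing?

Let dp[i] be the longest strictly decreasing subsequence ending at i:
i:      1  2  3  4  5  6  7  8  9 10 11 12
a[i]:   1 11  5  4  2  8 10  9 12  6  7  3
dp:     1  1  2  3  4  2  2  3  1  4  4  5
Maximum is 5.

5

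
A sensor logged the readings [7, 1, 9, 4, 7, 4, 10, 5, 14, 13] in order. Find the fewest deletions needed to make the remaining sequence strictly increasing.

Fewest deletions = n − (longest strictly increasing subsequence).
i:      1  2  3  4  5  6  7  8  9 10
a[i]:   7  1  9  4  7  4 10  5 14 13
dp:     1  1  2  2  3  2  4  3  5  5
max dp = 5, so deletions = 10 − 5 = 5.

5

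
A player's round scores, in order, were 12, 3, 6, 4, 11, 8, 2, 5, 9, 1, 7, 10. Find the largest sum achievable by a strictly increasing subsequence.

36

Let S[i] be the best sum of a strictly increasing subsequence ending at i:
i:      1  2  3  4  5  6  7  8  9 10 11 12
a[i]:  12  3  6  4 11  8  2  5  9  1  7 10
S:     12  3  9  7 20 17  2 12 26  1 19 36
Maximum is 36 (e.g. 3 + 6 + 8 + 9 + 10).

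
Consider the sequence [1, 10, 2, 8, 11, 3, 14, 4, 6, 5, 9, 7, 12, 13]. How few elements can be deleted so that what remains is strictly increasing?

Fewest deletions = n − (longest strictly increasing subsequence).
Patience tails:
1 → extends → [1]
10 → extends → [1, 10]
2 → replaces 10 → [1, 2]
8 → extends → [1, 2, 8]
11 → extends → [1, 2, 8, 11]
3 → replaces 8 → [1, 2, 3, 11]
14 → extends → [1, 2, 3, 11, 14]
4 → replaces 11 → [1, 2, 3, 4, 14]
6 → replaces 14 → [1, 2, 3, 4, 6]
5 → replaces 6 → [1, 2, 3, 4, 5]
9 → extends → [1, 2, 3, 4, 5, 9]
7 → replaces 9 → [1, 2, 3, 4, 5, 7]
12 → extends → [1, 2, 3, 4, 5, 7, 12]
13 → extends → [1, 2, 3, 4, 5, 7, 12, 13]
Longest strictly increasing subsequence has length 8, so deletions = 14 − 8 = 6.

6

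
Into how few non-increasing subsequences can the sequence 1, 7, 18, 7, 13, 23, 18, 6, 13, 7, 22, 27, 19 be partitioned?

6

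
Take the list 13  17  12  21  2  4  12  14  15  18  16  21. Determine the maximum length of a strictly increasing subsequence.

7

Track the smallest tail for each achievable length (strict):
13 → extends → [13]
17 → extends → [13, 17]
12 → replaces 13 → [12, 17]
21 → extends → [12, 17, 21]
2 → replaces 12 → [2, 17, 21]
4 → replaces 17 → [2, 4, 21]
12 → replaces 21 → [2, 4, 12]
14 → extends → [2, 4, 12, 14]
15 → extends → [2, 4, 12, 14, 15]
18 → extends → [2, 4, 12, 14, 15, 18]
16 → replaces 18 → [2, 4, 12, 14, 15, 16]
21 → extends → [2, 4, 12, 14, 15, 16, 21]
Seven tails, so the longest strictly increasing subsequence has length 7 (e.g. 2, 4, 12, 14, 15, 18, 21).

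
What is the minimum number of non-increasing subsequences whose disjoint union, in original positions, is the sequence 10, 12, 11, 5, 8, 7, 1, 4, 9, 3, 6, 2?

3

Place each on the leftmost legal pile:
10 → new pile 1 (tops now [10])
12 → new pile 2 (tops now [10, 12])
11 → pile 2 (tops now [10, 11])
5 → pile 1 (tops now [5, 11])
8 → pile 2 (tops now [5, 8])
7 → pile 2 (tops now [5, 7])
1 → pile 1 (tops now [1, 7])
4 → pile 2 (tops now [1, 4])
9 → new pile 3 (tops now [1, 4, 9])
3 → pile 2 (tops now [1, 3, 9])
6 → pile 3 (tops now [1, 3, 6])
2 → pile 2 (tops now [1, 2, 6])
Three piles.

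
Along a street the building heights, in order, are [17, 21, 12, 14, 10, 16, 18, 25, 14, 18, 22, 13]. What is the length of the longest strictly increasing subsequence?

5

Track the smallest tail for each achievable length (strict):
17 → extends → [17]
21 → extends → [17, 21]
12 → replaces 17 → [12, 21]
14 → replaces 21 → [12, 14]
10 → replaces 12 → [10, 14]
16 → extends → [10, 14, 16]
18 → extends → [10, 14, 16, 18]
25 → extends → [10, 14, 16, 18, 25]
14 → already a tail → [10, 14, 16, 18, 25]
18 → already a tail → [10, 14, 16, 18, 25]
22 → replaces 25 → [10, 14, 16, 18, 22]
13 → replaces 14 → [10, 13, 16, 18, 22]
Five tails, so the longest strictly increasing subsequence has length 5 (e.g. 12, 14, 16, 18, 25).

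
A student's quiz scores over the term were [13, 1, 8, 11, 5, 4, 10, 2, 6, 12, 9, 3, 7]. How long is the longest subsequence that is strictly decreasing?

5

Negate each value so 'decreasing' becomes 'increasing', then run patience tails on the negated sequence:
-13 → extends → [-13]
-1 → extends → [-13, -1]
-8 → replaces -1 → [-13, -8]
-11 → replaces -8 → [-13, -11]
-5 → extends → [-13, -11, -5]
-4 → extends → [-13, -11, -5, -4]
-10 → replaces -5 → [-13, -11, -10, -4]
-2 → extends → [-13, -11, -10, -4, -2]
-6 → replaces -4 → [-13, -11, -10, -6, -2]
-12 → replaces -11 → [-13, -12, -10, -6, -2]
-9 → replaces -6 → [-13, -12, -10, -9, -2]
-3 → replaces -2 → [-13, -12, -10, -9, -3]
-7 → replaces -3 → [-13, -12, -10, -9, -7]
Five tails, so the longest strictly decreasing subsequence of the original has length 5.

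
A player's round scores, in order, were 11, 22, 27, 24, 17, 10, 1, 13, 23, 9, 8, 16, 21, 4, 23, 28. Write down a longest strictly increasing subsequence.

Patience tails give the LIS length; then backtrack through the dp parents:
11 → extends → [11]
22 → extends → [11, 22]
27 → extends → [11, 22, 27]
24 → replaces 27 → [11, 22, 24]
17 → replaces 22 → [11, 17, 24]
10 → replaces 11 → [10, 17, 24]
1 → replaces 10 → [1, 17, 24]
13 → replaces 17 → [1, 13, 24]
23 → replaces 24 → [1, 13, 23]
9 → replaces 13 → [1, 9, 23]
8 → replaces 9 → [1, 8, 23]
16 → replaces 23 → [1, 8, 16]
21 → extends → [1, 8, 16, 21]
4 → replaces 8 → [1, 4, 16, 21]
23 → extends → [1, 4, 16, 21, 23]
28 → extends → [1, 4, 16, 21, 23, 28]
Length 6; one witness is 11, 13, 16, 21, 23, 28.

11, 13, 16, 21, 23, 28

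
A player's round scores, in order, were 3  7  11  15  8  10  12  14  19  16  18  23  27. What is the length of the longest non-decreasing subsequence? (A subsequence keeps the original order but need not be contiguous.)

Track the smallest tail for each achievable length (allowing ties):
3 → extends → [3]
7 → extends → [3, 7]
11 → extends → [3, 7, 11]
15 → extends → [3, 7, 11, 15]
8 → replaces 11 → [3, 7, 8, 15]
10 → replaces 15 → [3, 7, 8, 10]
12 → extends → [3, 7, 8, 10, 12]
14 → extends → [3, 7, 8, 10, 12, 14]
19 → extends → [3, 7, 8, 10, 12, 14, 19]
16 → replaces 19 → [3, 7, 8, 10, 12, 14, 16]
18 → extends → [3, 7, 8, 10, 12, 14, 16, 18]
23 → extends → [3, 7, 8, 10, 12, 14, 16, 18, 23]
27 → extends → [3, 7, 8, 10, 12, 14, 16, 18, 23, 27]
Ten tails, so the longest non-decreasing subsequence has length 10 (e.g. 3, 7, 8, 10, 12, 14, 16, 18, 23, 27).

10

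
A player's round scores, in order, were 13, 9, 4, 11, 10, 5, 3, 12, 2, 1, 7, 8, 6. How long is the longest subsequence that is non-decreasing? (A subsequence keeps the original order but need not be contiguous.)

4

Track the smallest tail for each achievable length (allowing ties):
13 → extends → [13]
9 → replaces 13 → [9]
4 → replaces 9 → [4]
11 → extends → [4, 11]
10 → replaces 11 → [4, 10]
5 → replaces 10 → [4, 5]
3 → replaces 4 → [3, 5]
12 → extends → [3, 5, 12]
2 → replaces 3 → [2, 5, 12]
1 → replaces 2 → [1, 5, 12]
7 → replaces 12 → [1, 5, 7]
8 → extends → [1, 5, 7, 8]
6 → replaces 7 → [1, 5, 6, 8]
Four tails, so the longest non-decreasing subsequence has length 4 (e.g. 4, 5, 7, 8).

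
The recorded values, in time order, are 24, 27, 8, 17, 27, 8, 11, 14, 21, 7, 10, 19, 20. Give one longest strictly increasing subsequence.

8, 11, 14, 19, 20

Patience tails give the LIS length; then backtrack through the dp parents:
24 → extends → [24]
27 → extends → [24, 27]
8 → replaces 24 → [8, 27]
17 → replaces 27 → [8, 17]
27 → extends → [8, 17, 27]
8 → already a tail → [8, 17, 27]
11 → replaces 17 → [8, 11, 27]
14 → replaces 27 → [8, 11, 14]
21 → extends → [8, 11, 14, 21]
7 → replaces 8 → [7, 11, 14, 21]
10 → replaces 11 → [7, 10, 14, 21]
19 → replaces 21 → [7, 10, 14, 19]
20 → extends → [7, 10, 14, 19, 20]
Length 5; one witness is 8, 11, 14, 19, 20.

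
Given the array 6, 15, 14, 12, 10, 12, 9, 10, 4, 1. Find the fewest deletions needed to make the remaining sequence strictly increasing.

7

Fewest deletions = n − (longest strictly increasing subsequence).
Patience tails:
6 → extends → [6]
15 → extends → [6, 15]
14 → replaces 15 → [6, 14]
12 → replaces 14 → [6, 12]
10 → replaces 12 → [6, 10]
12 → extends → [6, 10, 12]
9 → replaces 10 → [6, 9, 12]
10 → replaces 12 → [6, 9, 10]
4 → replaces 6 → [4, 9, 10]
1 → replaces 4 → [1, 9, 10]
Longest strictly increasing subsequence has length 3, so deletions = 10 − 3 = 7.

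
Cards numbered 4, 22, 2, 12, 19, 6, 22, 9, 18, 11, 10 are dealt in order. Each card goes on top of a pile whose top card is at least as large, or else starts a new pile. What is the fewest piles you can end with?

4

Place each on the leftmost legal pile:
4 → new pile 1 (tops now [4])
22 → new pile 2 (tops now [4, 22])
2 → pile 1 (tops now [2, 22])
12 → pile 2 (tops now [2, 12])
19 → new pile 3 (tops now [2, 12, 19])
6 → pile 2 (tops now [2, 6, 19])
22 → new pile 4 (tops now [2, 6, 19, 22])
9 → pile 3 (tops now [2, 6, 9, 22])
18 → pile 4 (tops now [2, 6, 9, 18])
11 → pile 4 (tops now [2, 6, 9, 11])
10 → pile 4 (tops now [2, 6, 9, 10])
Four piles.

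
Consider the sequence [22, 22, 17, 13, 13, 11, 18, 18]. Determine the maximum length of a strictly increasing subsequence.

Track the smallest tail for each achievable length (strict):
22 → extends → [22]
22 → already a tail → [22]
17 → replaces 22 → [17]
13 → replaces 17 → [13]
13 → already a tail → [13]
11 → replaces 13 → [11]
18 → extends → [11, 18]
18 → already a tail → [11, 18]
Two tails, so the longest strictly increasing subsequence has length 2 (e.g. 17, 18).

2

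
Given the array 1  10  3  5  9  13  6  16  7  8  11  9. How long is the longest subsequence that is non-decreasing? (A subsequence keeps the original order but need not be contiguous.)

Track the smallest tail for each achievable length (allowing ties):
1 → extends → [1]
10 → extends → [1, 10]
3 → replaces 10 → [1, 3]
5 → extends → [1, 3, 5]
9 → extends → [1, 3, 5, 9]
13 → extends → [1, 3, 5, 9, 13]
6 → replaces 9 → [1, 3, 5, 6, 13]
16 → extends → [1, 3, 5, 6, 13, 16]
7 → replaces 13 → [1, 3, 5, 6, 7, 16]
8 → replaces 16 → [1, 3, 5, 6, 7, 8]
11 → extends → [1, 3, 5, 6, 7, 8, 11]
9 → replaces 11 → [1, 3, 5, 6, 7, 8, 9]
Seven tails, so the longest non-decreasing subsequence has length 7 (e.g. 1, 3, 5, 6, 7, 8, 11).

7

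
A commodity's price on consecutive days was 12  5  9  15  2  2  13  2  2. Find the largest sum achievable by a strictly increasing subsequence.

29

Let S[i] be the best sum of a strictly increasing subsequence ending at i:
i:      1  2  3  4  5  6  7  8  9
a[i]:  12  5  9 15  2  2 13  2  2
S:     12  5 14 29  2  2 27  2  2
Maximum is 29 (e.g. 5 + 9 + 15).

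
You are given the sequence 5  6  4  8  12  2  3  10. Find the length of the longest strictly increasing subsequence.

4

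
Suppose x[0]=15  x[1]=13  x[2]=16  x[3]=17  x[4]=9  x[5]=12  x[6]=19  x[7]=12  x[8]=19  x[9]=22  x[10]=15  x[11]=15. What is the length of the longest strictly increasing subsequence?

5

Let dp[i] be the length of the longest such subsequence ending at index i:
i:      0  1  2  3  4  5  6  7  8  9 10 11
x[i]:  15 13 16 17  9 12 19 12 19 22 15 15
dp:     1  1  2  3  1  2  4  2  4  5  3  3
Maximum dp value is 5.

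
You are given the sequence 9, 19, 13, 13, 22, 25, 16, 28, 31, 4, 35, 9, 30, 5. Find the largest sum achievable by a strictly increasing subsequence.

169

Let S[i] be the best sum of a strictly increasing subsequence ending at i:
i:       1   2   3   4   5   6   7   8   9  10  11  12  13  14
a[i]:    9  19  13  13  22  25  16  28  31   4  35   9  30   5
S:       9  28  22  22  50  75  38 103 134   4 169  13 133   9
Maximum is 169 (e.g. 9 + 19 + 22 + 25 + 28 + 31 + 35).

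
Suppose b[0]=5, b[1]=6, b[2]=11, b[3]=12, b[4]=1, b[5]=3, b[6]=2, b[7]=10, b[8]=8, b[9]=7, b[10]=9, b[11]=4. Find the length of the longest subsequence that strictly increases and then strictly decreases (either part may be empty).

8

inc[i] = longest strictly increasing subsequence ending at i; dec[i] = longest strictly decreasing subsequence starting at i:
i:      0  1  2  3  4  5  6  7  8  9 10 11
b[i]:   5  6 11 12  1  3  2 10  8  7  9  4
inc:    1  2  3  4  1  2  2  3  3  3  4  3
dec:    3  3  5  5  1  2  1  4  3  2  2  1
Best peak at i=3 (value 12): inc=4, dec=5, length 4+5−1 = 8.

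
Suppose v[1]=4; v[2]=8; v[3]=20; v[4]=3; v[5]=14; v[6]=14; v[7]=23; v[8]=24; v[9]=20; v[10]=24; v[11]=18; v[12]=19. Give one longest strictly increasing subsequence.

Patience tails give the LIS length; then backtrack through the dp parents:
4 → extends → [4]
8 → extends → [4, 8]
20 → extends → [4, 8, 20]
3 → replaces 4 → [3, 8, 20]
14 → replaces 20 → [3, 8, 14]
14 → already a tail → [3, 8, 14]
23 → extends → [3, 8, 14, 23]
24 → extends → [3, 8, 14, 23, 24]
20 → replaces 23 → [3, 8, 14, 20, 24]
24 → already a tail → [3, 8, 14, 20, 24]
18 → replaces 20 → [3, 8, 14, 18, 24]
19 → replaces 24 → [3, 8, 14, 18, 19]
Length 5; one witness is 4, 8, 20, 23, 24.

4, 8, 20, 23, 24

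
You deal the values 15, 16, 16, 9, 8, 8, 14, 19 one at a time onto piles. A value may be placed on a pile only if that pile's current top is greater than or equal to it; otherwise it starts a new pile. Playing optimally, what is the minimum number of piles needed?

Place each on the leftmost legal pile:
15 → new pile 1 (tops now [15])
16 → new pile 2 (tops now [15, 16])
16 → pile 2 (tops now [15, 16])
9 → pile 1 (tops now [9, 16])
8 → pile 1 (tops now [8, 16])
8 → pile 1 (tops now [8, 16])
14 → pile 2 (tops now [8, 14])
19 → new pile 3 (tops now [8, 14, 19])
Three piles.

3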